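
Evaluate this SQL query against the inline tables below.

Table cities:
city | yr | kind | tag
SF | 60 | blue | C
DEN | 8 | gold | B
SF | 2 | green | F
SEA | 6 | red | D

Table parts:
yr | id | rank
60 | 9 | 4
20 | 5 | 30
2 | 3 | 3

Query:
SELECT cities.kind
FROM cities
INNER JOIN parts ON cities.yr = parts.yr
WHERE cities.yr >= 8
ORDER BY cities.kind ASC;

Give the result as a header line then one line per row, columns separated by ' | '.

After JOIN parts (2 rows):
cities.city | cities.yr | cities.kind | cities.tag | parts.yr | parts.id | parts.rank
SF | 60 | blue | C | 60 | 9 | 4
SF | 2 | green | F | 2 | 3 | 3
After WHERE (1 rows):
cities.city | cities.yr | cities.kind | cities.tag | parts.yr | parts.id | parts.rank
SF | 60 | blue | C | 60 | 9 | 4
After SELECT (1 rows):
cities.kind
blue
After ORDER BY (1 rows):
cities.kind
blue

== RESULT ==
cities.kind
blue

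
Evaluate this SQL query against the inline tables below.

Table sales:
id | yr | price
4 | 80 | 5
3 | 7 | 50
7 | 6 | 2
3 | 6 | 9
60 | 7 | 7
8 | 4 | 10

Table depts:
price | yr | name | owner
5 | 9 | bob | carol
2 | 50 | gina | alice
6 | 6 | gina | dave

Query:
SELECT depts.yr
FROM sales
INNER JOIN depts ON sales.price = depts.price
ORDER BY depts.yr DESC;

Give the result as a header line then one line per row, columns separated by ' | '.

== RESULT ==
depts.yr
50
9

Derivation:
After JOIN depts (2 rows):
sales.id | sales.yr | sales.price | depts.price | depts.yr | depts.name | depts.owner
4 | 80 | 5 | 5 | 9 | bob | carol
7 | 6 | 2 | 2 | 50 | gina | alice
After SELECT (2 rows):
depts.yr
9
50
After ORDER BY (2 rows):
depts.yr
50
9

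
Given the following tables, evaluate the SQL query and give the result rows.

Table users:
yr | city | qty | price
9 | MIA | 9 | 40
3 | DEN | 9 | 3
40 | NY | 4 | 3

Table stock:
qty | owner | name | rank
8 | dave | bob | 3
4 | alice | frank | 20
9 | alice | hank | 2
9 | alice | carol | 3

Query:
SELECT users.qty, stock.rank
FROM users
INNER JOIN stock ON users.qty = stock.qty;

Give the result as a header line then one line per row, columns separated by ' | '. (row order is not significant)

== RESULT ==
users.qty | stock.rank
9 | 2
9 | 3
9 | 2
9 | 3
4 | 20

Derivation:
After JOIN stock (5 rows):
users.yr | users.city | users.qty | users.price | stock.qty | stock.owner | stock.name | stock.rank
9 | MIA | 9 | 40 | 9 | alice | hank | 2
9 | MIA | 9 | 40 | 9 | alice | carol | 3
3 | DEN | 9 | 3 | 9 | alice | hank | 2
3 | DEN | 9 | 3 | 9 | alice | carol | 3
40 | NY | 4 | 3 | 4 | alice | frank | 20
After SELECT (5 rows):
users.qty | stock.rank
9 | 2
9 | 3
9 | 2
9 | 3
4 | 20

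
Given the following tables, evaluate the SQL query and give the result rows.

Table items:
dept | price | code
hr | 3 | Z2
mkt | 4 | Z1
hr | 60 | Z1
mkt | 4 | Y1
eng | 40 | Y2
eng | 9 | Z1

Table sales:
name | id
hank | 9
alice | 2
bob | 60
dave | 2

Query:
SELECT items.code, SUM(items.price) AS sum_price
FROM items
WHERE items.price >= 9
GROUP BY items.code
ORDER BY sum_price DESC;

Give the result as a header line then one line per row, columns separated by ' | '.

== RESULT ==
items.code | sum_price
Z1 | 69
Y2 | 40

Derivation:
After WHERE (3 rows):
items.dept | items.price | items.code
hr | 60 | Z1
eng | 40 | Y2
eng | 9 | Z1
After GROUP BY (2 rows):
items.code | sum_price
Z1 | 69
Y2 | 40
After ORDER BY (2 rows):
items.code | sum_price
Z1 | 69
Y2 | 40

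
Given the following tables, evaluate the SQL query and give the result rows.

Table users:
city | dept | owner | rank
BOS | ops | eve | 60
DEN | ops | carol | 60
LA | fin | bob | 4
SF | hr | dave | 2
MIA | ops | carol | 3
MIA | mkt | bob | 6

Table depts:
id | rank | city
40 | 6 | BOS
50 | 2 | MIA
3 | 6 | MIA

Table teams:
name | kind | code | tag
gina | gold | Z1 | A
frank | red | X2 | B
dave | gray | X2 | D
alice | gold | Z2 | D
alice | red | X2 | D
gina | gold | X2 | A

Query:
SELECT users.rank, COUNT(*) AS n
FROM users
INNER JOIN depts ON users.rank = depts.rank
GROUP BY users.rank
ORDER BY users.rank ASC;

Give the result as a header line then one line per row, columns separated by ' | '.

== RESULT ==
users.rank | n
2 | 1
6 | 2

Derivation:
After JOIN depts (3 rows):
users.city | users.dept | users.owner | users.rank | depts.id | depts.rank | depts.city
SF | hr | dave | 2 | 50 | 2 | MIA
MIA | mkt | bob | 6 | 40 | 6 | BOS
MIA | mkt | bob | 6 | 3 | 6 | MIA
After GROUP BY (2 rows):
users.rank | n
2 | 1
6 | 2
After ORDER BY (2 rows):
users.rank | n
2 | 1
6 | 2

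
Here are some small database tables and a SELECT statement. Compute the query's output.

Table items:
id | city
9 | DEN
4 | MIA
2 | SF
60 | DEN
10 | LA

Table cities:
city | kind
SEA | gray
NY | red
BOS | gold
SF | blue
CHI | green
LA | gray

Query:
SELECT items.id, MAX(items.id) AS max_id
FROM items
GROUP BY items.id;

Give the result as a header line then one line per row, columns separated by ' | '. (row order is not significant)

== RESULT ==
items.id | max_id
9 | 9
4 | 4
2 | 2
60 | 60
10 | 10

Derivation:
After GROUP BY (5 rows):
items.id | max_id
9 | 9
4 | 4
2 | 2
60 | 60
10 | 10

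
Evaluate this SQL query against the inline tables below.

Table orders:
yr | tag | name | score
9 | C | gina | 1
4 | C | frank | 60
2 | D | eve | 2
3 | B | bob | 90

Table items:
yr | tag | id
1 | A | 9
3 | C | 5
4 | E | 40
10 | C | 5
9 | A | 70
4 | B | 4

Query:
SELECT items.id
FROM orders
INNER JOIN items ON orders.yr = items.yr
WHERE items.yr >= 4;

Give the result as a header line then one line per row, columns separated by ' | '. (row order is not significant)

After JOIN items (4 rows):
orders.yr | orders.tag | orders.name | orders.score | items.yr | items.tag | items.id
9 | C | gina | 1 | 9 | A | 70
4 | C | frank | 60 | 4 | E | 40
4 | C | frank | 60 | 4 | B | 4
3 | B | bob | 90 | 3 | C | 5
After WHERE (3 rows):
orders.yr | orders.tag | orders.name | orders.score | items.yr | items.tag | items.id
9 | C | gina | 1 | 9 | A | 70
4 | C | frank | 60 | 4 | E | 40
4 | C | frank | 60 | 4 | B | 4
After SELECT (3 rows):
items.id
70
40
4

== RESULT ==
items.id
70
40
4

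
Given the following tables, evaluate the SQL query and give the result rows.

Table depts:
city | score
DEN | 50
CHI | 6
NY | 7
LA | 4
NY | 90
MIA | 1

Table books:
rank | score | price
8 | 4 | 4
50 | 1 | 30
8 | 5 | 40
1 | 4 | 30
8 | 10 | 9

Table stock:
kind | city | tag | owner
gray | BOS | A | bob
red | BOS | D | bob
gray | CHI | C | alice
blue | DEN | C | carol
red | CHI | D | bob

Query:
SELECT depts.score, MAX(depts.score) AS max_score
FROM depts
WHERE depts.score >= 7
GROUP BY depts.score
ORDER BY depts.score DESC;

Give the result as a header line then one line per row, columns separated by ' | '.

== RESULT ==
depts.score | max_score
90 | 90
50 | 50
7 | 7

Derivation:
After WHERE (3 rows):
depts.city | depts.score
DEN | 50
NY | 7
NY | 90
After GROUP BY (3 rows):
depts.score | max_score
50 | 50
7 | 7
90 | 90
After ORDER BY (3 rows):
depts.score | max_score
90 | 90
50 | 50
7 | 7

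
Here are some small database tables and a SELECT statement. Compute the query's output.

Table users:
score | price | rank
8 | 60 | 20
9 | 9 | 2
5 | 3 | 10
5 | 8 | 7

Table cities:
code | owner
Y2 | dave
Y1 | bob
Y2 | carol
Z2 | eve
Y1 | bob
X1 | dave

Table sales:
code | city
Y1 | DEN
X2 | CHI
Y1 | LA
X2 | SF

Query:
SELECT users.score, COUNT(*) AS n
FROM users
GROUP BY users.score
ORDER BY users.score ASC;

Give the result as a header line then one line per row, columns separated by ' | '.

== RESULT ==
users.score | n
5 | 2
8 | 1
9 | 1

Derivation:
After GROUP BY (3 rows):
users.score | n
8 | 1
9 | 1
5 | 2
After ORDER BY (3 rows):
users.score | n
5 | 2
8 | 1
9 | 1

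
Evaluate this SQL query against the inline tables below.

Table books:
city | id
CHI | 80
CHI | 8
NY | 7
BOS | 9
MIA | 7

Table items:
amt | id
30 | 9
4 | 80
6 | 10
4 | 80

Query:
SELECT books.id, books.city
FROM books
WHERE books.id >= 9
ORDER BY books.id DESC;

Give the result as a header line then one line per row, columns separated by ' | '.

== RESULT ==
books.id | books.city
80 | CHI
9 | BOS

Derivation:
After WHERE (2 rows):
books.city | books.id
CHI | 80
BOS | 9
After SELECT (2 rows):
books.id | books.city
80 | CHI
9 | BOS
After ORDER BY (2 rows):
books.id | books.city
80 | CHI
9 | BOS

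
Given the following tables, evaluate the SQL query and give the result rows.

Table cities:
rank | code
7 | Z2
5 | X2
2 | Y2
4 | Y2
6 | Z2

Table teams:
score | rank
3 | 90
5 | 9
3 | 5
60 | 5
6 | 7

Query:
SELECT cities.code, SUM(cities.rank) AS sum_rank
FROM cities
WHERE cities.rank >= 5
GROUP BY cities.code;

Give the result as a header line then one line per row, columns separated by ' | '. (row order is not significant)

== RESULT ==
cities.code | sum_rank
Z2 | 13
X2 | 5

Derivation:
After WHERE (3 rows):
cities.rank | cities.code
7 | Z2
5 | X2
6 | Z2
After GROUP BY (2 rows):
cities.code | sum_rank
Z2 | 13
X2 | 5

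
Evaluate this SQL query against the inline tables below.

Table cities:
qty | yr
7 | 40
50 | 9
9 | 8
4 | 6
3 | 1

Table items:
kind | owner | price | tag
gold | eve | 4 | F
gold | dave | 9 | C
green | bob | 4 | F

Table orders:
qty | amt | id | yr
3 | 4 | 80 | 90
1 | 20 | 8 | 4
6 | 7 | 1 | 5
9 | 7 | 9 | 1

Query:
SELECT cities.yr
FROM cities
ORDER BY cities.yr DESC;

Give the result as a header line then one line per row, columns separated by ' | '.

== RESULT ==
cities.yr
40
9
8
6
1

Derivation:
After SELECT (5 rows):
cities.yr
40
9
8
6
1
After ORDER BY (5 rows):
cities.yr
40
9
8
6
1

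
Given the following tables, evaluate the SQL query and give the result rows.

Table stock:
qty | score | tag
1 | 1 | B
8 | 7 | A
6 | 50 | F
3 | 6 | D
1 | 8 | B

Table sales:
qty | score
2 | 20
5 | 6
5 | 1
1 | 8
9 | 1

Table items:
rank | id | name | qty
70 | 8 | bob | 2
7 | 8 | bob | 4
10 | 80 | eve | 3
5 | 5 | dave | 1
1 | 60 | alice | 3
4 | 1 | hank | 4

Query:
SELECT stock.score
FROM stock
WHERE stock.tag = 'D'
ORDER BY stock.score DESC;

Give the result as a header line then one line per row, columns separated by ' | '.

After WHERE (1 rows):
stock.qty | stock.score | stock.tag
3 | 6 | D
After SELECT (1 rows):
stock.score
6
After ORDER BY (1 rows):
stock.score
6

== RESULT ==
stock.score
6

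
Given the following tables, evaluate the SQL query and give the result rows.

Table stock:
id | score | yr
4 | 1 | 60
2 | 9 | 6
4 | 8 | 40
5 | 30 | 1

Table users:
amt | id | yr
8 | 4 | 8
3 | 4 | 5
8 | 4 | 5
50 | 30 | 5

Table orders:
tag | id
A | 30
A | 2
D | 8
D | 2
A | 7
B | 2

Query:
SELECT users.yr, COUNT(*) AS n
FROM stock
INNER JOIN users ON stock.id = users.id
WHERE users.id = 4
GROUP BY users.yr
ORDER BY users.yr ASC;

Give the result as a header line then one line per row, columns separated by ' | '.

After JOIN users (6 rows):
stock.id | stock.score | stock.yr | users.amt | users.id | users.yr
4 | 1 | 60 | 8 | 4 | 8
4 | 1 | 60 | 3 | 4 | 5
4 | 1 | 60 | 8 | 4 | 5
4 | 8 | 40 | 8 | 4 | 8
4 | 8 | 40 | 3 | 4 | 5
4 | 8 | 40 | 8 | 4 | 5
After WHERE (6 rows):
stock.id | stock.score | stock.yr | users.amt | users.id | users.yr
4 | 1 | 60 | 8 | 4 | 8
4 | 1 | 60 | 3 | 4 | 5
4 | 1 | 60 | 8 | 4 | 5
4 | 8 | 40 | 8 | 4 | 8
4 | 8 | 40 | 3 | 4 | 5
4 | 8 | 40 | 8 | 4 | 5
After GROUP BY (2 rows):
users.yr | n
8 | 2
5 | 4
After ORDER BY (2 rows):
users.yr | n
5 | 4
8 | 2

== RESULT ==
users.yr | n
5 | 4
8 | 2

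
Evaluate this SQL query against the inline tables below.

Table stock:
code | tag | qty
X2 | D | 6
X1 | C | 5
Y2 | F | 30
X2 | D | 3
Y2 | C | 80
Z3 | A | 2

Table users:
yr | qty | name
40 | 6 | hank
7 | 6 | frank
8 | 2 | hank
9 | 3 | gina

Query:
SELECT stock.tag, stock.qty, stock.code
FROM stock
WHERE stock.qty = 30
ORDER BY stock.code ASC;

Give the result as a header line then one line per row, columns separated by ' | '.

After WHERE (1 rows):
stock.code | stock.tag | stock.qty
Y2 | F | 30
After SELECT (1 rows):
stock.tag | stock.qty | stock.code
F | 30 | Y2
After ORDER BY (1 rows):
stock.tag | stock.qty | stock.code
F | 30 | Y2

== RESULT ==
stock.tag | stock.qty | stock.code
F | 30 | Y2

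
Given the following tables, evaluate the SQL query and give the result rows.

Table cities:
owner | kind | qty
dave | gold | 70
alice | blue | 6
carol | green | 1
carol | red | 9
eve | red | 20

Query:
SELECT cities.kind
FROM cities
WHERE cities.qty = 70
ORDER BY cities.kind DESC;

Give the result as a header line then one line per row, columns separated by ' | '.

After WHERE (1 rows):
cities.owner | cities.kind | cities.qty
dave | gold | 70
After SELECT (1 rows):
cities.kind
gold
After ORDER BY (1 rows):
cities.kind
gold

== RESULT ==
cities.kind
gold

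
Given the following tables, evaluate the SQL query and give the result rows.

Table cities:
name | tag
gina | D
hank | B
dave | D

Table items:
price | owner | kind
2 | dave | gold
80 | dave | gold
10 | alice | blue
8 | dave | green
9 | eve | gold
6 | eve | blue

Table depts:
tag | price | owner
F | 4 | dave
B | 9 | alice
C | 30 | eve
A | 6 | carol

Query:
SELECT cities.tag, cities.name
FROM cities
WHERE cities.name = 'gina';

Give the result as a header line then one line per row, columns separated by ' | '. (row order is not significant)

== RESULT ==
cities.tag | cities.name
D | gina

Derivation:
After WHERE (1 rows):
cities.name | cities.tag
gina | D
After SELECT (1 rows):
cities.tag | cities.name
D | gina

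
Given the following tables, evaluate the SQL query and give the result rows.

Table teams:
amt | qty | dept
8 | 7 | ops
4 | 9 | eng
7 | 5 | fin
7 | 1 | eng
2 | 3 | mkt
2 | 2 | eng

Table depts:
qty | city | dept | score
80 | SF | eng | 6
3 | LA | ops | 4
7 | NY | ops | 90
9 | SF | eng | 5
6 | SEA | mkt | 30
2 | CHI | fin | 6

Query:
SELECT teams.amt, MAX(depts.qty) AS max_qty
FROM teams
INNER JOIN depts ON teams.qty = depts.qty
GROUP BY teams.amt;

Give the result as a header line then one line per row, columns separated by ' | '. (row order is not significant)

After JOIN depts (4 rows):
teams.amt | teams.qty | teams.dept | depts.qty | depts.city | depts.dept | depts.score
8 | 7 | ops | 7 | NY | ops | 90
4 | 9 | eng | 9 | SF | eng | 5
2 | 3 | mkt | 3 | LA | ops | 4
2 | 2 | eng | 2 | CHI | fin | 6
After GROUP BY (3 rows):
teams.amt | max_qty
8 | 7
4 | 9
2 | 3

== RESULT ==
teams.amt | max_qty
8 | 7
4 | 9
2 | 3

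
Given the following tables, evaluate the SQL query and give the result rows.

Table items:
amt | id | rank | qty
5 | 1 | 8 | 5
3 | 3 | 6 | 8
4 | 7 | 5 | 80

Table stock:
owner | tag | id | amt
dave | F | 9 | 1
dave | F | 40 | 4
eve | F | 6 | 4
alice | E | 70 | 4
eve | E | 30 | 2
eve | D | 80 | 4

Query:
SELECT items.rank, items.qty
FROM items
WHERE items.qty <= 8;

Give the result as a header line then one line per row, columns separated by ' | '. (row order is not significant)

After WHERE (2 rows):
items.amt | items.id | items.rank | items.qty
5 | 1 | 8 | 5
3 | 3 | 6 | 8
After SELECT (2 rows):
items.rank | items.qty
8 | 5
6 | 8

== RESULT ==
items.rank | items.qty
8 | 5
6 | 8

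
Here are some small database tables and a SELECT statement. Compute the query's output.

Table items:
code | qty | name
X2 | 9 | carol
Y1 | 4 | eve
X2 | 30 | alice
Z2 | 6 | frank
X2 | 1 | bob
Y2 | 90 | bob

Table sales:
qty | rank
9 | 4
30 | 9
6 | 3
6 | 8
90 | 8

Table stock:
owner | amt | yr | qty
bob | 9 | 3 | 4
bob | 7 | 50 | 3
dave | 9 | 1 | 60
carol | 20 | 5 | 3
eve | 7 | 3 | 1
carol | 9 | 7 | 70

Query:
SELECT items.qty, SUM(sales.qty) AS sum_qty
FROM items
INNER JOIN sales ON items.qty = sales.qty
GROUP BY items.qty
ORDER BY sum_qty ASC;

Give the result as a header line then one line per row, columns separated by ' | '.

After JOIN sales (5 rows):
items.code | items.qty | items.name | sales.qty | sales.rank
X2 | 9 | carol | 9 | 4
X2 | 30 | alice | 30 | 9
Z2 | 6 | frank | 6 | 3
Z2 | 6 | frank | 6 | 8
Y2 | 90 | bob | 90 | 8
After GROUP BY (4 rows):
items.qty | sum_qty
9 | 9
30 | 30
6 | 12
90 | 90
After ORDER BY (4 rows):
items.qty | sum_qty
9 | 9
6 | 12
30 | 30
90 | 90

== RESULT ==
items.qty | sum_qty
9 | 9
6 | 12
30 | 30
90 | 90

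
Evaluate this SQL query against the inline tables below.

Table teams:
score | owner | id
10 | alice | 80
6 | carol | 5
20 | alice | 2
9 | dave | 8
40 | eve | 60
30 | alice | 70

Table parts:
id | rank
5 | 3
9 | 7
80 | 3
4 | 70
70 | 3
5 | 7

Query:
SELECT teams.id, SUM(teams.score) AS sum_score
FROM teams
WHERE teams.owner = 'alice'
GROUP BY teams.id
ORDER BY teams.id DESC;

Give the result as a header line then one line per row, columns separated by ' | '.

== RESULT ==
teams.id | sum_score
80 | 10
70 | 30
2 | 20

Derivation:
After WHERE (3 rows):
teams.score | teams.owner | teams.id
10 | alice | 80
20 | alice | 2
30 | alice | 70
After GROUP BY (3 rows):
teams.id | sum_score
80 | 10
2 | 20
70 | 30
After ORDER BY (3 rows):
teams.id | sum_score
80 | 10
70 | 30
2 | 20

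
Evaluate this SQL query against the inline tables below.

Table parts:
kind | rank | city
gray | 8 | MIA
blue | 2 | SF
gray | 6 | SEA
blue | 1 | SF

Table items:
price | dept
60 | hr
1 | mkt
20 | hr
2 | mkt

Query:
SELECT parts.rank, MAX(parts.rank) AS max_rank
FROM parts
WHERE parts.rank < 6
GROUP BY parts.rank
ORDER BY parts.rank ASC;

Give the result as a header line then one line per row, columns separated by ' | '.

After WHERE (2 rows):
parts.kind | parts.rank | parts.city
blue | 2 | SF
blue | 1 | SF
After GROUP BY (2 rows):
parts.rank | max_rank
2 | 2
1 | 1
After ORDER BY (2 rows):
parts.rank | max_rank
1 | 1
2 | 2

== RESULT ==
parts.rank | max_rank
1 | 1
2 | 2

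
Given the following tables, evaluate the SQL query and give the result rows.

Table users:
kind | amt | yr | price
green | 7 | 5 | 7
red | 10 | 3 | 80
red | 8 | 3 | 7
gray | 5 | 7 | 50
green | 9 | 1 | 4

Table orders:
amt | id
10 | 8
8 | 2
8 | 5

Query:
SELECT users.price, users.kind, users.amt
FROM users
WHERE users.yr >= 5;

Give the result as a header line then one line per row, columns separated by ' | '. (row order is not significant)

After WHERE (2 rows):
users.kind | users.amt | users.yr | users.price
green | 7 | 5 | 7
gray | 5 | 7 | 50
After SELECT (2 rows):
users.price | users.kind | users.amt
7 | green | 7
50 | gray | 5

== RESULT ==
users.price | users.kind | users.amt
7 | green | 7
50 | gray | 5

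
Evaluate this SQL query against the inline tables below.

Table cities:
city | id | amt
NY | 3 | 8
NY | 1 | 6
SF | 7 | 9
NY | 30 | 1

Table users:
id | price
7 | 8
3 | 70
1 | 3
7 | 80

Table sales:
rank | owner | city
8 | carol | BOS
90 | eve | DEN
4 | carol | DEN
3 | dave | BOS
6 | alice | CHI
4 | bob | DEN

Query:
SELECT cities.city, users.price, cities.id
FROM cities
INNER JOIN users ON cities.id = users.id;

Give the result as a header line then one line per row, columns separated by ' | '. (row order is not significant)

== RESULT ==
cities.city | users.price | cities.id
NY | 70 | 3
NY | 3 | 1
SF | 8 | 7
SF | 80 | 7

Derivation:
After JOIN users (4 rows):
cities.city | cities.id | cities.amt | users.id | users.price
NY | 3 | 8 | 3 | 70
NY | 1 | 6 | 1 | 3
SF | 7 | 9 | 7 | 8
SF | 7 | 9 | 7 | 80
After SELECT (4 rows):
cities.city | users.price | cities.id
NY | 70 | 3
NY | 3 | 1
SF | 8 | 7
SF | 80 | 7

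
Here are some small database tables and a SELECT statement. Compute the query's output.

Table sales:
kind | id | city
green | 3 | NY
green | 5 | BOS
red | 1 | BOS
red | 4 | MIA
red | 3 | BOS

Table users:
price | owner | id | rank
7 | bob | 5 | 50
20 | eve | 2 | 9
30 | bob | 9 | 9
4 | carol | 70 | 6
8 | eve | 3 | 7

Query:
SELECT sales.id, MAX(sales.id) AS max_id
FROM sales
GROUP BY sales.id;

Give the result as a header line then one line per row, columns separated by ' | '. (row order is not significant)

== RESULT ==
sales.id | max_id
3 | 3
5 | 5
1 | 1
4 | 4

Derivation:
After GROUP BY (4 rows):
sales.id | max_id
3 | 3
5 | 5
1 | 1
4 | 4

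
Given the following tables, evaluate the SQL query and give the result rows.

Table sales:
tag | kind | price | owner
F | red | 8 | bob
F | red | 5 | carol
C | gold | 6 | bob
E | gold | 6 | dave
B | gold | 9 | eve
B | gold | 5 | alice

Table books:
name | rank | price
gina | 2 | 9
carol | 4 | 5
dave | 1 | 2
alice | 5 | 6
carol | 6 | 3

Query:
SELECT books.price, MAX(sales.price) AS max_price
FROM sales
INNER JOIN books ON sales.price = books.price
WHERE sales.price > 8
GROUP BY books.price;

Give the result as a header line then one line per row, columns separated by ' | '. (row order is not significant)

== RESULT ==
books.price | max_price
9 | 9

Derivation:
After JOIN books (5 rows):
sales.tag | sales.kind | sales.price | sales.owner | books.name | books.rank | books.price
F | red | 5 | carol | carol | 4 | 5
C | gold | 6 | bob | alice | 5 | 6
E | gold | 6 | dave | alice | 5 | 6
B | gold | 9 | eve | gina | 2 | 9
B | gold | 5 | alice | carol | 4 | 5
After WHERE (1 rows):
sales.tag | sales.kind | sales.price | sales.owner | books.name | books.rank | books.price
B | gold | 9 | eve | gina | 2 | 9
After GROUP BY (1 rows):
books.price | max_price
9 | 9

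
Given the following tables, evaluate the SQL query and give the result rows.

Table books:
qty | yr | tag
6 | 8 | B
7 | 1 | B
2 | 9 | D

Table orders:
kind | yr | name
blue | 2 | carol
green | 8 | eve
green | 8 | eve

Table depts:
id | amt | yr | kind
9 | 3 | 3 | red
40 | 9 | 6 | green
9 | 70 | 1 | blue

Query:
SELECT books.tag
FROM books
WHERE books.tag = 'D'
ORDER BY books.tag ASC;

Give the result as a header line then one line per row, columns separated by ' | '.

After WHERE (1 rows):
books.qty | books.yr | books.tag
2 | 9 | D
After SELECT (1 rows):
books.tag
D
After ORDER BY (1 rows):
books.tag
D

== RESULT ==
books.tag
D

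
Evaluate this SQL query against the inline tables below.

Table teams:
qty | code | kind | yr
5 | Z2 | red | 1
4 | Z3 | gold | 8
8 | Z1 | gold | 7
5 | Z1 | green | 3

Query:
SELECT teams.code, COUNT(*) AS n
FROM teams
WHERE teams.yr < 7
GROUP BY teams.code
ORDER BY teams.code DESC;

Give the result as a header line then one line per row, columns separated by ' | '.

After WHERE (2 rows):
teams.qty | teams.code | teams.kind | teams.yr
5 | Z2 | red | 1
5 | Z1 | green | 3
After GROUP BY (2 rows):
teams.code | n
Z2 | 1
Z1 | 1
After ORDER BY (2 rows):
teams.code | n
Z2 | 1
Z1 | 1

== RESULT ==
teams.code | n
Z2 | 1
Z1 | 1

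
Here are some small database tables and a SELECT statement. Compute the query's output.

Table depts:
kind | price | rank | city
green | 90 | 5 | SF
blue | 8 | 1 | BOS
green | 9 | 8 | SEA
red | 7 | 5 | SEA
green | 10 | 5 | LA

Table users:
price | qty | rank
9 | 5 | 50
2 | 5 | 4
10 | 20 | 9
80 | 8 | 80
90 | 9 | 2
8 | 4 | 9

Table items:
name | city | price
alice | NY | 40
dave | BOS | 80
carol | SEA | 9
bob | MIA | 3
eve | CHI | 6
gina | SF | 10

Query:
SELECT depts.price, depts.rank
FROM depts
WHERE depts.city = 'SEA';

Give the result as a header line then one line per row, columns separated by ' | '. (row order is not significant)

== RESULT ==
depts.price | depts.rank
9 | 8
7 | 5

Derivation:
After WHERE (2 rows):
depts.kind | depts.price | depts.rank | depts.city
green | 9 | 8 | SEA
red | 7 | 5 | SEA
After SELECT (2 rows):
depts.price | depts.rank
9 | 8
7 | 5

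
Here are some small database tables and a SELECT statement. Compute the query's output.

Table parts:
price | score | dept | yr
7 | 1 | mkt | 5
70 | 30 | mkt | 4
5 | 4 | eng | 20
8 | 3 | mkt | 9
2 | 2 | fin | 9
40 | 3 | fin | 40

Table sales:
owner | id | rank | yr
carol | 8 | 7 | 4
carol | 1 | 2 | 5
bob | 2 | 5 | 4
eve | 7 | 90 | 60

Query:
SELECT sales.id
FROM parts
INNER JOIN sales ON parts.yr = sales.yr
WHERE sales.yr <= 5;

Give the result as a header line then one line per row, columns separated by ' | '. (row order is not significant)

== RESULT ==
sales.id
1
8
2

Derivation:
After JOIN sales (3 rows):
parts.price | parts.score | parts.dept | parts.yr | sales.owner | sales.id | sales.rank | sales.yr
7 | 1 | mkt | 5 | carol | 1 | 2 | 5
70 | 30 | mkt | 4 | carol | 8 | 7 | 4
70 | 30 | mkt | 4 | bob | 2 | 5 | 4
After WHERE (3 rows):
parts.price | parts.score | parts.dept | parts.yr | sales.owner | sales.id | sales.rank | sales.yr
7 | 1 | mkt | 5 | carol | 1 | 2 | 5
70 | 30 | mkt | 4 | carol | 8 | 7 | 4
70 | 30 | mkt | 4 | bob | 2 | 5 | 4
After SELECT (3 rows):
sales.id
1
8
2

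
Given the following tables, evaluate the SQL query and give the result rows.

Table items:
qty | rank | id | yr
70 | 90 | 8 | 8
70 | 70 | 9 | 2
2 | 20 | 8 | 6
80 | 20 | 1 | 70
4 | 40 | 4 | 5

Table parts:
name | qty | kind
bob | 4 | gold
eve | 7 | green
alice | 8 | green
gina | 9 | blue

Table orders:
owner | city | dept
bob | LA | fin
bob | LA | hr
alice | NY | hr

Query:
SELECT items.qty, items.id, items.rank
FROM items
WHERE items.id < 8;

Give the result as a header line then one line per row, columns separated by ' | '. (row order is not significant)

== RESULT ==
items.qty | items.id | items.rank
80 | 1 | 20
4 | 4 | 40

Derivation:
After WHERE (2 rows):
items.qty | items.rank | items.id | items.yr
80 | 20 | 1 | 70
4 | 40 | 4 | 5
After SELECT (2 rows):
items.qty | items.id | items.rank
80 | 1 | 20
4 | 4 | 40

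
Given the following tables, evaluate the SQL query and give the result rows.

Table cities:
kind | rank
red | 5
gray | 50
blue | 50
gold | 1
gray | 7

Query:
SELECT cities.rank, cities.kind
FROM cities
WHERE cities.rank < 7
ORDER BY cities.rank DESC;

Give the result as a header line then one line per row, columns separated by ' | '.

After WHERE (2 rows):
cities.kind | cities.rank
red | 5
gold | 1
After SELECT (2 rows):
cities.rank | cities.kind
5 | red
1 | gold
After ORDER BY (2 rows):
cities.rank | cities.kind
5 | red
1 | gold

== RESULT ==
cities.rank | cities.kind
5 | red
1 | gold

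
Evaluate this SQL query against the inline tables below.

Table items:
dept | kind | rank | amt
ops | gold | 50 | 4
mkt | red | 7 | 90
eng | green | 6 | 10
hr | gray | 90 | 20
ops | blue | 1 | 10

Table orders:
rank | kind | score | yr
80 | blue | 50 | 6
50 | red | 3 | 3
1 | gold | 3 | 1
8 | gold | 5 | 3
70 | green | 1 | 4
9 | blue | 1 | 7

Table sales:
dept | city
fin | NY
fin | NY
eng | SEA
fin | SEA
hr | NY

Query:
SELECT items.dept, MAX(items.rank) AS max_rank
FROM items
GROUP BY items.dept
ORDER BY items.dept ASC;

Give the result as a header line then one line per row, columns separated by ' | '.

== RESULT ==
items.dept | max_rank
eng | 6
hr | 90
mkt | 7
ops | 50

Derivation:
After GROUP BY (4 rows):
items.dept | max_rank
ops | 50
mkt | 7
eng | 6
hr | 90
After ORDER BY (4 rows):
items.dept | max_rank
eng | 6
hr | 90
mkt | 7
ops | 50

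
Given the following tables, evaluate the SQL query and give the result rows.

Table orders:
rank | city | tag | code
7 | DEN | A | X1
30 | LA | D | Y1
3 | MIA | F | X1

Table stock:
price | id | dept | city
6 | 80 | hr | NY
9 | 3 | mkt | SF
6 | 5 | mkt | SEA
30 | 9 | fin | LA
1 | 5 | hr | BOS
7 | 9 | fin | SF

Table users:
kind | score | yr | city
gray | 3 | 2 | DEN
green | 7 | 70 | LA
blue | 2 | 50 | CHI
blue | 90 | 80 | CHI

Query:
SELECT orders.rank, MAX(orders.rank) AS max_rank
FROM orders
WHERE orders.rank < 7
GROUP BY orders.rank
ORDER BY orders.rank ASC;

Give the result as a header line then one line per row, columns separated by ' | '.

== RESULT ==
orders.rank | max_rank
3 | 3

Derivation:
After WHERE (1 rows):
orders.rank | orders.city | orders.tag | orders.code
3 | MIA | F | X1
After GROUP BY (1 rows):
orders.rank | max_rank
3 | 3
After ORDER BY (1 rows):
orders.rank | max_rank
3 | 3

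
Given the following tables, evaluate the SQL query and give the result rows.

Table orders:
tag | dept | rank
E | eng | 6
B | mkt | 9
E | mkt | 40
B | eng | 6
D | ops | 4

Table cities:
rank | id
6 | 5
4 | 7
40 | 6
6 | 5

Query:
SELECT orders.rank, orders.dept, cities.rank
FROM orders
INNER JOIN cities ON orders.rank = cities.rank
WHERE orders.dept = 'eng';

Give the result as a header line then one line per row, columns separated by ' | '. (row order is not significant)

== RESULT ==
orders.rank | orders.dept | cities.rank
6 | eng | 6
6 | eng | 6
6 | eng | 6
6 | eng | 6

Derivation:
After JOIN cities (6 rows):
orders.tag | orders.dept | orders.rank | cities.rank | cities.id
E | eng | 6 | 6 | 5
E | eng | 6 | 6 | 5
E | mkt | 40 | 40 | 6
B | eng | 6 | 6 | 5
B | eng | 6 | 6 | 5
D | ops | 4 | 4 | 7
After WHERE (4 rows):
orders.tag | orders.dept | orders.rank | cities.rank | cities.id
E | eng | 6 | 6 | 5
E | eng | 6 | 6 | 5
B | eng | 6 | 6 | 5
B | eng | 6 | 6 | 5
After SELECT (4 rows):
orders.rank | orders.dept | cities.rank
6 | eng | 6
6 | eng | 6
6 | eng | 6
6 | eng | 6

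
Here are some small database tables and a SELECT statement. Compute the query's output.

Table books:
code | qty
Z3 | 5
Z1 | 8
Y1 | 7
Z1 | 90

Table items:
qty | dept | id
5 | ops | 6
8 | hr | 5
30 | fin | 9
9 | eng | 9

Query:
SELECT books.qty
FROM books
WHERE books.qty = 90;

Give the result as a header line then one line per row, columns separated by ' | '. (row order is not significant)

After WHERE (1 rows):
books.code | books.qty
Z1 | 90
After SELECT (1 rows):
books.qty
90

== RESULT ==
books.qty
90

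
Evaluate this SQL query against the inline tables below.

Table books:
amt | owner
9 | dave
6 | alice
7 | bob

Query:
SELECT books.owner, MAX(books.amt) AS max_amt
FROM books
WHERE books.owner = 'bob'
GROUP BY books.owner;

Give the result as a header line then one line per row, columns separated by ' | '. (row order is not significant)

== RESULT ==
books.owner | max_amt
bob | 7

Derivation:
After WHERE (1 rows):
books.amt | books.owner
7 | bob
After GROUP BY (1 rows):
books.owner | max_amt
bob | 7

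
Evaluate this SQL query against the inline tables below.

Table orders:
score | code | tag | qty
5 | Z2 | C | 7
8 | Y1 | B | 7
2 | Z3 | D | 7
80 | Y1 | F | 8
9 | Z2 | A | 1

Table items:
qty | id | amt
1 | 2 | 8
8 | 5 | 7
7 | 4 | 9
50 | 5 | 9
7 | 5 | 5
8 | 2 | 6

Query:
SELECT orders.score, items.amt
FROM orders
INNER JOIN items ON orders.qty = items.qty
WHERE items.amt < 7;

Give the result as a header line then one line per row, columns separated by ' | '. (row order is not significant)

== RESULT ==
orders.score | items.amt
5 | 5
8 | 5
2 | 5
80 | 6

Derivation:
After JOIN items (9 rows):
orders.score | orders.code | orders.tag | orders.qty | items.qty | items.id | items.amt
5 | Z2 | C | 7 | 7 | 4 | 9
5 | Z2 | C | 7 | 7 | 5 | 5
8 | Y1 | B | 7 | 7 | 4 | 9
8 | Y1 | B | 7 | 7 | 5 | 5
2 | Z3 | D | 7 | 7 | 4 | 9
2 | Z3 | D | 7 | 7 | 5 | 5
80 | Y1 | F | 8 | 8 | 5 | 7
80 | Y1 | F | 8 | 8 | 2 | 6
9 | Z2 | A | 1 | 1 | 2 | 8
After WHERE (4 rows):
orders.score | orders.code | orders.tag | orders.qty | items.qty | items.id | items.amt
5 | Z2 | C | 7 | 7 | 5 | 5
8 | Y1 | B | 7 | 7 | 5 | 5
2 | Z3 | D | 7 | 7 | 5 | 5
80 | Y1 | F | 8 | 8 | 2 | 6
After SELECT (4 rows):
orders.score | items.amt
5 | 5
8 | 5
2 | 5
80 | 6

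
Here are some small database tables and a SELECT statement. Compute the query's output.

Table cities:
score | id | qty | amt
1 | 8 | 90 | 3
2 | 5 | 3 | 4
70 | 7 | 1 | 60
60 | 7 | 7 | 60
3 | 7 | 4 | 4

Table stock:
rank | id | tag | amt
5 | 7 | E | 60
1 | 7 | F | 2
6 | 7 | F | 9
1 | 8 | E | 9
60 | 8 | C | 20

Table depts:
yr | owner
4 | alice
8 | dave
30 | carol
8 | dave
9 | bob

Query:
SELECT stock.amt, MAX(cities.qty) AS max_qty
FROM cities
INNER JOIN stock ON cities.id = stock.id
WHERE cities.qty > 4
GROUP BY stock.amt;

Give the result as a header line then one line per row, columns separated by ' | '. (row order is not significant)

After JOIN stock (11 rows):
cities.score | cities.id | cities.qty | cities.amt | stock.rank | stock.id | stock.tag | stock.amt
1 | 8 | 90 | 3 | 1 | 8 | E | 9
1 | 8 | 90 | 3 | 60 | 8 | C | 20
70 | 7 | 1 | 60 | 5 | 7 | E | 60
70 | 7 | 1 | 60 | 1 | 7 | F | 2
70 | 7 | 1 | 60 | 6 | 7 | F | 9
60 | 7 | 7 | 60 | 5 | 7 | E | 60
60 | 7 | 7 | 60 | 1 | 7 | F | 2
60 | 7 | 7 | 60 | 6 | 7 | F | 9
3 | 7 | 4 | 4 | 5 | 7 | E | 60
3 | 7 | 4 | 4 | 1 | 7 | F | 2
3 | 7 | 4 | 4 | 6 | 7 | F | 9
After WHERE (5 rows):
cities.score | cities.id | cities.qty | cities.amt | stock.rank | stock.id | stock.tag | stock.amt
1 | 8 | 90 | 3 | 1 | 8 | E | 9
1 | 8 | 90 | 3 | 60 | 8 | C | 20
60 | 7 | 7 | 60 | 5 | 7 | E | 60
60 | 7 | 7 | 60 | 1 | 7 | F | 2
60 | 7 | 7 | 60 | 6 | 7 | F | 9
After GROUP BY (4 rows):
stock.amt | max_qty
9 | 90
20 | 90
60 | 7
2 | 7

== RESULT ==
stock.amt | max_qty
9 | 90
20 | 90
60 | 7
2 | 7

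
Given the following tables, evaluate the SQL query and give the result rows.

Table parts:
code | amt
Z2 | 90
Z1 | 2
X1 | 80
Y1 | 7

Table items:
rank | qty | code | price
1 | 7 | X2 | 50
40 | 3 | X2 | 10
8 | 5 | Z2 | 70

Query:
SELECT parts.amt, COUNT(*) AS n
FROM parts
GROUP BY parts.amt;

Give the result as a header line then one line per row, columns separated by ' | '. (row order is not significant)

After GROUP BY (4 rows):
parts.amt | n
90 | 1
2 | 1
80 | 1
7 | 1

== RESULT ==
parts.amt | n
90 | 1
2 | 1
80 | 1
7 | 1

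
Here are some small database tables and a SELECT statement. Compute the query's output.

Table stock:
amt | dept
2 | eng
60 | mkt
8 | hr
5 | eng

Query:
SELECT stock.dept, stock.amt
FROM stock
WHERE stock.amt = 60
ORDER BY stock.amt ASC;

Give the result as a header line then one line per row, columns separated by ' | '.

== RESULT ==
stock.dept | stock.amt
mkt | 60

Derivation:
After WHERE (1 rows):
stock.amt | stock.dept
60 | mkt
After SELECT (1 rows):
stock.dept | stock.amt
mkt | 60
After ORDER BY (1 rows):
stock.dept | stock.amt
mkt | 60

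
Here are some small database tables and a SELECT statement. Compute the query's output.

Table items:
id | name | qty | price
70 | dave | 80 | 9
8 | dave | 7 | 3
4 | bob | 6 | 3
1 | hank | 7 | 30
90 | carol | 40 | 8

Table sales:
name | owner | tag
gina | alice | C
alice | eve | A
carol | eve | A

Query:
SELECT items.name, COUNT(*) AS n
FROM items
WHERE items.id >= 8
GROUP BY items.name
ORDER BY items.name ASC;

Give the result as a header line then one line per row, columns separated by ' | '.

== RESULT ==
items.name | n
carol | 1
dave | 2

Derivation:
After WHERE (3 rows):
items.id | items.name | items.qty | items.price
70 | dave | 80 | 9
8 | dave | 7 | 3
90 | carol | 40 | 8
After GROUP BY (2 rows):
items.name | n
dave | 2
carol | 1
After ORDER BY (2 rows):
items.name | n
carol | 1
dave | 2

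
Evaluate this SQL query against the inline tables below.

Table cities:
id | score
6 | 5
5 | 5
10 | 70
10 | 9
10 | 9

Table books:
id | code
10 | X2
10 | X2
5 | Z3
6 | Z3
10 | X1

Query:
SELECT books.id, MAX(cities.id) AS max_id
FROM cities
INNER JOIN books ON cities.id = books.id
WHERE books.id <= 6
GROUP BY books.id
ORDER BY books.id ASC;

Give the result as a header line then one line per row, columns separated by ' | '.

== RESULT ==
books.id | max_id
5 | 5
6 | 6

Derivation:
After JOIN books (11 rows):
cities.id | cities.score | books.id | books.code
6 | 5 | 6 | Z3
5 | 5 | 5 | Z3
10 | 70 | 10 | X2
10 | 70 | 10 | X2
10 | 70 | 10 | X1
10 | 9 | 10 | X2
10 | 9 | 10 | X2
10 | 9 | 10 | X1
10 | 9 | 10 | X2
10 | 9 | 10 | X2
10 | 9 | 10 | X1
After WHERE (2 rows):
cities.id | cities.score | books.id | books.code
6 | 5 | 6 | Z3
5 | 5 | 5 | Z3
After GROUP BY (2 rows):
books.id | max_id
6 | 6
5 | 5
After ORDER BY (2 rows):
books.id | max_id
5 | 5
6 | 6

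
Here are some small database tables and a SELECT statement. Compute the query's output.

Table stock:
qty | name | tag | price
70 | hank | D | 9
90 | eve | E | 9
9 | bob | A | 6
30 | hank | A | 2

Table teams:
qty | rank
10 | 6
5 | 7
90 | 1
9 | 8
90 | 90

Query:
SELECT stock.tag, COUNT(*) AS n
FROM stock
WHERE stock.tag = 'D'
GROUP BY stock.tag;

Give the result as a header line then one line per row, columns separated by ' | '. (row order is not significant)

== RESULT ==
stock.tag | n
D | 1

Derivation:
After WHERE (1 rows):
stock.qty | stock.name | stock.tag | stock.price
70 | hank | D | 9
After GROUP BY (1 rows):
stock.tag | n
D | 1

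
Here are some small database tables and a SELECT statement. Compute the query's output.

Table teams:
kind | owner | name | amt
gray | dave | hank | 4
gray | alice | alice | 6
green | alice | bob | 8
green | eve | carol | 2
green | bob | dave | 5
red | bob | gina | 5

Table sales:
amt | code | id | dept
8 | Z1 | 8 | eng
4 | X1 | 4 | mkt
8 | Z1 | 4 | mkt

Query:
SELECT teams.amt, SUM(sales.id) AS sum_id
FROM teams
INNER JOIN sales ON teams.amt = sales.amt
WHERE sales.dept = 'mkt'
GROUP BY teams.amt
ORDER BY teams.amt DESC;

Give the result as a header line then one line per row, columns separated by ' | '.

After JOIN sales (3 rows):
teams.kind | teams.owner | teams.name | teams.amt | sales.amt | sales.code | sales.id | sales.dept
gray | dave | hank | 4 | 4 | X1 | 4 | mkt
green | alice | bob | 8 | 8 | Z1 | 8 | eng
green | alice | bob | 8 | 8 | Z1 | 4 | mkt
After WHERE (2 rows):
teams.kind | teams.owner | teams.name | teams.amt | sales.amt | sales.code | sales.id | sales.dept
gray | dave | hank | 4 | 4 | X1 | 4 | mkt
green | alice | bob | 8 | 8 | Z1 | 4 | mkt
After GROUP BY (2 rows):
teams.amt | sum_id
4 | 4
8 | 4
After ORDER BY (2 rows):
teams.amt | sum_id
8 | 4
4 | 4

== RESULT ==
teams.amt | sum_id
8 | 4
4 | 4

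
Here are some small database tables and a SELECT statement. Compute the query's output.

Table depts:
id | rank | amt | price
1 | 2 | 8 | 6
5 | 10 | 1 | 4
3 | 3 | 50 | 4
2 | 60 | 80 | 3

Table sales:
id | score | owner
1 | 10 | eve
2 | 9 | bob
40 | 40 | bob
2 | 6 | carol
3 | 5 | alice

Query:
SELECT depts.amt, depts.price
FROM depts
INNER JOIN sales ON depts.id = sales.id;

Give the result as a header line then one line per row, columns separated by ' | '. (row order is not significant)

After JOIN sales (4 rows):
depts.id | depts.rank | depts.amt | depts.price | sales.id | sales.score | sales.owner
1 | 2 | 8 | 6 | 1 | 10 | eve
3 | 3 | 50 | 4 | 3 | 5 | alice
2 | 60 | 80 | 3 | 2 | 9 | bob
2 | 60 | 80 | 3 | 2 | 6 | carol
After SELECT (4 rows):
depts.amt | depts.price
8 | 6
50 | 4
80 | 3
80 | 3

== RESULT ==
depts.amt | depts.price
8 | 6
50 | 4
80 | 3
80 | 3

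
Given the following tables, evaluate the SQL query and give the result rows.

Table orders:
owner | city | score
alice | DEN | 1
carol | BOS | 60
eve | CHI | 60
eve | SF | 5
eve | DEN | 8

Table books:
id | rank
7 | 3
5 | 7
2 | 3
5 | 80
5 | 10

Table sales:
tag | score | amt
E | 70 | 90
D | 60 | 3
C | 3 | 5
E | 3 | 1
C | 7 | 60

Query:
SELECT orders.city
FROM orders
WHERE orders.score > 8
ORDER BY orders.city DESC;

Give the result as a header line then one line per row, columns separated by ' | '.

== RESULT ==
orders.city
CHI
BOS

Derivation:
After WHERE (2 rows):
orders.owner | orders.city | orders.score
carol | BOS | 60
eve | CHI | 60
After SELECT (2 rows):
orders.city
BOS
CHI
After ORDER BY (2 rows):
orders.city
CHI
BOS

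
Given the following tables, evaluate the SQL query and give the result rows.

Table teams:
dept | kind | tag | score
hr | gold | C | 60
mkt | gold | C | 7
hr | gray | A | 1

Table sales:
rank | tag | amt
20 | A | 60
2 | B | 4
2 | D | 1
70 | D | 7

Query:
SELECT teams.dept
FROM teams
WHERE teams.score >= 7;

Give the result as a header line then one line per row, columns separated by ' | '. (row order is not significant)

== RESULT ==
teams.dept
hr
mkt

Derivation:
After WHERE (2 rows):
teams.dept | teams.kind | teams.tag | teams.score
hr | gold | C | 60
mkt | gold | C | 7
After SELECT (2 rows):
teams.dept
hr
mkt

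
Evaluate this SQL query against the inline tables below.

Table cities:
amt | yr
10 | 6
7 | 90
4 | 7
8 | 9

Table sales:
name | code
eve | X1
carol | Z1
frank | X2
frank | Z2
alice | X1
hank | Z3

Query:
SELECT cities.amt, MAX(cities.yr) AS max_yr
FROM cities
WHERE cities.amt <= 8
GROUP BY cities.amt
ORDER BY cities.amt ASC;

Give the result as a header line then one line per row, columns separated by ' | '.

== RESULT ==
cities.amt | max_yr
4 | 7
7 | 90
8 | 9

Derivation:
After WHERE (3 rows):
cities.amt | cities.yr
7 | 90
4 | 7
8 | 9
After GROUP BY (3 rows):
cities.amt | max_yr
7 | 90
4 | 7
8 | 9
After ORDER BY (3 rows):
cities.amt | max_yr
4 | 7
7 | 90
8 | 9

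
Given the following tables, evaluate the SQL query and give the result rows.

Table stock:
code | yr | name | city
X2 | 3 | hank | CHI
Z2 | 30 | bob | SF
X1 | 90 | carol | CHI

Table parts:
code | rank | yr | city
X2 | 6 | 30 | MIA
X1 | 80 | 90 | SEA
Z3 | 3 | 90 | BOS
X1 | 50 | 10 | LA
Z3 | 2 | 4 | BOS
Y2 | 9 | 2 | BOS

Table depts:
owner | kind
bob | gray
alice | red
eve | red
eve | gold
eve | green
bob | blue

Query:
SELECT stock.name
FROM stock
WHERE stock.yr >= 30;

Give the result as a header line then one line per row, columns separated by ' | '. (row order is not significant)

== RESULT ==
stock.name
bob
carol

Derivation:
After WHERE (2 rows):
stock.code | stock.yr | stock.name | stock.city
Z2 | 30 | bob | SF
X1 | 90 | carol | CHI
After SELECT (2 rows):
stock.name
bob
carol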